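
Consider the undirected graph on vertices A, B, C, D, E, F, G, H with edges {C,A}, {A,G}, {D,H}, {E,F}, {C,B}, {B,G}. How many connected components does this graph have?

Starting from D we can reach D, H. That is one component of size 2.
Starting from E we can reach E, F. That is one component of size 2.
Starting from A we can reach A, B, C, G. That is one component of size 4.
Total: 3 components.

3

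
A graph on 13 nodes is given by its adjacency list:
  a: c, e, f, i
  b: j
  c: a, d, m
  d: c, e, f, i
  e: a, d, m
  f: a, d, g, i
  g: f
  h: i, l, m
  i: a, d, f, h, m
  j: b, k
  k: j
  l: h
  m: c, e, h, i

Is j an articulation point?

Yes

Deleting j raises the number of components from 2 to 3, so j is a cut vertex.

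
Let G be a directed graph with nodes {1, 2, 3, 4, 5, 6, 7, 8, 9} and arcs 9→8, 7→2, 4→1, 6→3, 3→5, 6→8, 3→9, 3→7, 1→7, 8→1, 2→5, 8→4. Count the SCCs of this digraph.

9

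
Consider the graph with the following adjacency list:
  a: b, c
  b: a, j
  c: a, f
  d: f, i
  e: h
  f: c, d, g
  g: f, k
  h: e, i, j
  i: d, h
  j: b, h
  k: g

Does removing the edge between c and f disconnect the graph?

After removing c-f, the path c-a-b-j-h-i-d-f still connects them, so the edge is not a bridge.

No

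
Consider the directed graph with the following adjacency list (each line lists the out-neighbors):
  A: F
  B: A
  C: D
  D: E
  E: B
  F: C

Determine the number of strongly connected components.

1

{A, B, C, D, E, F} are all mutually reachable — one SCC of size 6.
That gives 1 strongly connected component.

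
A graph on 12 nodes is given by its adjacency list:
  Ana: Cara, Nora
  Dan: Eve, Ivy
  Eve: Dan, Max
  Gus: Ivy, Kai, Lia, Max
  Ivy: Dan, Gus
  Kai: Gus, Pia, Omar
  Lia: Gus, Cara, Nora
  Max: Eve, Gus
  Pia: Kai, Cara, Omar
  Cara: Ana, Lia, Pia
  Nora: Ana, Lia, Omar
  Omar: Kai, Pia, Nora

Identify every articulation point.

Removing Gus increases the component count from 1 to 2, so Gus is a cut vertex.
By contrast removing Cara leaves 1 component; it is not a cut vertex. No other vertex is a cut vertex either.

Gus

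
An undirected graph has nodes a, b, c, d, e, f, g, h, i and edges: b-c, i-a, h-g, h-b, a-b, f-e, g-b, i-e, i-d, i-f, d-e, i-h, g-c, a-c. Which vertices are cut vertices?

i

Removing i increases the component count from 1 to 2, so i is a cut vertex.
By contrast removing c leaves 1 component; it is not a cut vertex. No other vertex is a cut vertex either.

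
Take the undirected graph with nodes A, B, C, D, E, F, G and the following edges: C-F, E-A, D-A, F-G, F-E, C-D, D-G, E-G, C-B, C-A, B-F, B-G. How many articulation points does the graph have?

0

Removing G, for instance, still leaves 1 component. No single vertex removal increases the component count — the graph has no articulation points.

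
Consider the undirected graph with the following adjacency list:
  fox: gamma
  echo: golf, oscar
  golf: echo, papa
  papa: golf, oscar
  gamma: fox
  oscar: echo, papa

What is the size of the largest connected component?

4

Starting from fox we can reach fox, gamma. That is one component of size 2.
Starting from echo we can reach echo, golf, papa, oscar. That is one component of size 4.
The largest has 4 vertices.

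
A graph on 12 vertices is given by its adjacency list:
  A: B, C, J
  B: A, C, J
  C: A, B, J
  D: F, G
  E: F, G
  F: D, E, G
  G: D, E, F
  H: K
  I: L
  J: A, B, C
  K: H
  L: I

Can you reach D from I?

The component containing I is {I, L}, and D is not in it.

No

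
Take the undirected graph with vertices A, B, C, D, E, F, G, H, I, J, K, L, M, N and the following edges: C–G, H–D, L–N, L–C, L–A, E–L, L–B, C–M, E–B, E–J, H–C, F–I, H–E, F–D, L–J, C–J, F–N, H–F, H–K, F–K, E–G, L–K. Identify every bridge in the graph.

A-L, C-M, F-I

The edges on the cycle H-F-K-H are not bridges since each lies on that cycle.
But removing F–I disconnects F from I; removing M–C disconnects M from C; removing A–L disconnects A from L — these are bridges.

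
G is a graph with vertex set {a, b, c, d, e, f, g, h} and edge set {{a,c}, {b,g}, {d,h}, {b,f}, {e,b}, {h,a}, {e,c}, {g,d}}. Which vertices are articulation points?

b

Removing b increases the component count from 1 to 2, so b is a cut vertex.
By contrast removing a leaves 1 component; it is not a cut vertex. No other vertex is a cut vertex either.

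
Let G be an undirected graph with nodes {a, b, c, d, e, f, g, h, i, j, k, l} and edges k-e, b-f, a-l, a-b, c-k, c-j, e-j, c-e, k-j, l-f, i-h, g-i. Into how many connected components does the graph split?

d is isolated — a component by itself.
Starting from g we can reach g, h, i. That is one component of size 3.
Starting from a we can reach a, b, f, l. That is one component of size 4.
Starting from c we can reach c, e, j, k. That is one component of size 4.
Total: 4 components.

4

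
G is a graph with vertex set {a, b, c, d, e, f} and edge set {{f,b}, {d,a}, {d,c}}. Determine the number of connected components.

3

e is isolated — a component by itself.
Starting from b we can reach b, f. That is one component of size 2.
Starting from a we can reach a, c, d. That is one component of size 3.
Total: 3 components.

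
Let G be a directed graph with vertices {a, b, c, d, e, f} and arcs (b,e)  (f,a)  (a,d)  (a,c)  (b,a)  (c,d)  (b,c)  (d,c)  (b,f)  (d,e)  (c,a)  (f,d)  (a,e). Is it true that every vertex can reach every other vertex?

No

There is no directed path from a to b, so the graph is not strongly connected.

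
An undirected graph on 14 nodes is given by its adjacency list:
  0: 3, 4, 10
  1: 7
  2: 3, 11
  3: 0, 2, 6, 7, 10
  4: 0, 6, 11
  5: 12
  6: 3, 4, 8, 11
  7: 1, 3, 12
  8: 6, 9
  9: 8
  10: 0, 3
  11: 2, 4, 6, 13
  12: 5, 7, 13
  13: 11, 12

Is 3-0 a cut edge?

No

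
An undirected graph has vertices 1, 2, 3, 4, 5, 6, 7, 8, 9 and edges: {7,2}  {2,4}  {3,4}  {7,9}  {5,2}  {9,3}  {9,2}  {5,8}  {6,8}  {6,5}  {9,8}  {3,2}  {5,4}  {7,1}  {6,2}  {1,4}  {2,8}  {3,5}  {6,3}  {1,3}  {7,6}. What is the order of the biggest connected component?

9

Starting from 1 we can reach 1, 2, 3, 4, 5, 6, 7, 8, 9. That is one component of size 9.
The largest has 9 vertices.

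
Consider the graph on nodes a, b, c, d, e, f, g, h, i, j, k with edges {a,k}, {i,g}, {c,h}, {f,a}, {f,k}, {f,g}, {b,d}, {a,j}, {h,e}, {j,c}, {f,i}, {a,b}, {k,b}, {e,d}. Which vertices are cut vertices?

Removing f increases the component count from 1 to 2, so f is a cut vertex.
By contrast removing e leaves 1 component; it is not a cut vertex. No other vertex is a cut vertex either.

f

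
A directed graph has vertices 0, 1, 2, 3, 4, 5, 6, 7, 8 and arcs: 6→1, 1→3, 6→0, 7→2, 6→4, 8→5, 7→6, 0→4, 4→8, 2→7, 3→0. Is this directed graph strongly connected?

No

There is no directed path from 8 to 2, so the graph is not strongly connected.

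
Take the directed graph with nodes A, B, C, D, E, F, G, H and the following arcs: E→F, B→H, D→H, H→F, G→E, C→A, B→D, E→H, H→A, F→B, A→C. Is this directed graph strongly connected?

No

There is no directed path from E to G, so the graph is not strongly connected.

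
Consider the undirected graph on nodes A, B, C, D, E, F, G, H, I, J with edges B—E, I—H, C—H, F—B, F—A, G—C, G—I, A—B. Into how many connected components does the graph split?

4

J is isolated — a component by itself.
D is isolated — a component by itself.
Starting from C we can reach C, G, H, I. That is one component of size 4.
Starting from A we can reach A, B, E, F. That is one component of size 4.
Total: 4 components.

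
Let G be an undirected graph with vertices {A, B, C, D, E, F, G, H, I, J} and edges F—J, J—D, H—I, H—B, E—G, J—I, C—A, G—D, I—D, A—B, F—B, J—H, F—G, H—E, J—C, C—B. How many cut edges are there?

0

The edges on the cycle F-J-H-E-G-F are not bridges since each lies on that cycle.
Every edge lies on some cycle, so there are no bridges.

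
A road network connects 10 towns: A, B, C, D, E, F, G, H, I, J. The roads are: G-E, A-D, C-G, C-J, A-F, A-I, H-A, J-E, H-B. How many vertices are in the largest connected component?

Starting from C we can reach C, E, G, J. That is one component of size 4.
Starting from A we can reach A, B, D, F, H, I. That is one component of size 6.
The largest has 6 vertices.

6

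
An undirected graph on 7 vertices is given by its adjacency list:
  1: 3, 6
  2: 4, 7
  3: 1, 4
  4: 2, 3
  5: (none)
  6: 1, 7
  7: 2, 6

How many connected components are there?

5 is isolated — a component by itself.
Starting from 1 we can reach 1, 2, 3, 4, 6, 7. That is one component of size 6.
Total: 2 components.

2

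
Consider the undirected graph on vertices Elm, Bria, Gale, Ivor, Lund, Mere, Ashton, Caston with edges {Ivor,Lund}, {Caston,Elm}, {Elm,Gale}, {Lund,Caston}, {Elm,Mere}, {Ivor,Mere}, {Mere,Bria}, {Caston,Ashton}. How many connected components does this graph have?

Starting from Elm we can reach Elm, Bria, Gale, Ivor, Lund, Mere, Ashton, Caston. That is one component of size 8.
Total: 1 component.

1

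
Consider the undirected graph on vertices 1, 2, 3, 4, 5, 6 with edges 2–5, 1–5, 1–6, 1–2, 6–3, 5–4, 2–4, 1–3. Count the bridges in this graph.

0

The edges on the cycle 1-6-3-1 are not bridges since each lies on that cycle.
Every edge lies on some cycle, so there are no bridges.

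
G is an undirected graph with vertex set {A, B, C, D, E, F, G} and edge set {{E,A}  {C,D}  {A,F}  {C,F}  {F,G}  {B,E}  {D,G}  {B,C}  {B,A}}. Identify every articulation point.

none

Removing E, for instance, still leaves 1 component. No single vertex removal increases the component count — the graph has no articulation points.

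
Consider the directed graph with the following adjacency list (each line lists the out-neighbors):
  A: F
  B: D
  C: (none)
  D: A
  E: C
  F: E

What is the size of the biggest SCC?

1

{E} is an SCC by itself.
{D} is an SCC by itself.
{B} is an SCC by itself.
{C} is an SCC by itself.
{A} is an SCC by itself.
(and 1 more singleton SCC)
The largest has 1 vertex.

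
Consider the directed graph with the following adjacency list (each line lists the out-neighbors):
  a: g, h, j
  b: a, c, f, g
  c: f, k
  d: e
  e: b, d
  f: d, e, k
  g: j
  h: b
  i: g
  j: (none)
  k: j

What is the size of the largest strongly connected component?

7

{a, b, c, d, e, f, h} are all mutually reachable — one SCC of size 7.
{g} is an SCC by itself.
{k} is an SCC by itself.
{j} is an SCC by itself.
{i} is an SCC by itself.
The largest has 7 vertices.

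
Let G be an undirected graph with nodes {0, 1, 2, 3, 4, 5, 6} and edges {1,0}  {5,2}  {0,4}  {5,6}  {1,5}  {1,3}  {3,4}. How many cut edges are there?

3

The edges on the cycle 1-0-4-3-1 are not bridges since each lies on that cycle.
But removing 5-2 disconnects 5 from 2; removing 6-5 disconnects 6 from 5; removing 5-1 disconnects 5 from 1 — these are bridges.
That makes 3 bridges.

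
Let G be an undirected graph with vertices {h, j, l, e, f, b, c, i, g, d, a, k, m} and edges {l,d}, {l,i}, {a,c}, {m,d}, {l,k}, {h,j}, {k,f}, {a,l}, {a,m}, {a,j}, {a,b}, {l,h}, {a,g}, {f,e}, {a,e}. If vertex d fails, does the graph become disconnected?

Deleting d leaves 1 component (was 1) (its neighbors l, m remain connected to each other), so d is not a cut vertex.

No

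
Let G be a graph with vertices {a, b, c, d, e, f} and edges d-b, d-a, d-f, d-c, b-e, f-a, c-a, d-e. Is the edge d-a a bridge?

No

After removing d-a, the path d-c-a still connects them, so the edge is not a bridge.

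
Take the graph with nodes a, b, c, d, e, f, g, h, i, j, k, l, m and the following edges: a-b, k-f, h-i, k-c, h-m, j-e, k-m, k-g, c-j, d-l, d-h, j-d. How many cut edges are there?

6

The edges on the cycle k-c-j-d-h-m-k are not bridges since each lies on that cycle.
But removing i-h disconnects i from h; removing a-b disconnects a from b; removing d-l disconnects d from l; removing k-f disconnects k from f — these are bridges.
In total 6 edges are bridges.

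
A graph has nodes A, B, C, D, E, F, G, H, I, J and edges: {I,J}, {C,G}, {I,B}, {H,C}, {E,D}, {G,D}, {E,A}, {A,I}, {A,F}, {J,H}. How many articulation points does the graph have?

Removing A increases the component count from 1 to 2, so A is a cut vertex.
Removing I increases the component count from 1 to 2, so I is a cut vertex.
By contrast removing D leaves 1 component; it is not a cut vertex. No other vertex is a cut vertex either.

2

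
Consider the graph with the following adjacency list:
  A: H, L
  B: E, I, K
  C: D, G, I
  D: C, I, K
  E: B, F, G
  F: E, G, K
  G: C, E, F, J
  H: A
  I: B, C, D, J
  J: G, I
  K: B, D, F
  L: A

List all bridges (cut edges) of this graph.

The edges on the cycle E-G-F-K-D-I-B-E are not bridges since each lies on that cycle.
But removing A-L disconnects A from L; removing H-A disconnects H from A — these are bridges.

A-H, A-L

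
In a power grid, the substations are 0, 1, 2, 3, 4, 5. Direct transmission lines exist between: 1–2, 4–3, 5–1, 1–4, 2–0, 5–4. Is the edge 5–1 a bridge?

No

After removing 5–1, the path 5-4-1 still connects them, so the edge is not a bridge.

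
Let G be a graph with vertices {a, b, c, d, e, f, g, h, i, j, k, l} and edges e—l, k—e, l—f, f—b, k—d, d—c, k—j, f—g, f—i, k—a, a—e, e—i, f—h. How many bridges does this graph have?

The edges on the cycle e-l-f-i-e are not bridges since each lies on that cycle.
But removing b—f disconnects b from f; removing h—f disconnects h from f; removing k—d disconnects k from d; removing g—f disconnects g from f — these are bridges.
In total 6 edges are bridges.

6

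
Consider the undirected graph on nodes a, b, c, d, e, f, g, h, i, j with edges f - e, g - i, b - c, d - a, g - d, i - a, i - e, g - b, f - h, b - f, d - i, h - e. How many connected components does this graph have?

j is isolated — a component by itself.
Starting from a we can reach a, b, c, d, e, f, g, h, i. That is one component of size 9.
Total: 2 components.

2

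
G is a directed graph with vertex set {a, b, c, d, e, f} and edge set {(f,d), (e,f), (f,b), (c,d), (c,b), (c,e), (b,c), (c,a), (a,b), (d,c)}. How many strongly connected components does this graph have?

1

{a, b, c, d, e, f} are all mutually reachable — one SCC of size 6.
That gives 1 strongly connected component.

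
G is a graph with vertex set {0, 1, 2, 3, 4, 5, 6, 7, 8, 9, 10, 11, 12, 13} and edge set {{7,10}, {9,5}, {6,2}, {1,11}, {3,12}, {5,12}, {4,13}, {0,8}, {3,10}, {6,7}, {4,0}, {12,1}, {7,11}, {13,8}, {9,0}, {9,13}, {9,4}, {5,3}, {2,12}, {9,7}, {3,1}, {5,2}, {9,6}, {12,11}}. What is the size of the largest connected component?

Starting from 0 we can reach 0, 1, 2, 3, 4, 5, 6, 7, 8, 9, 10, 11, 12, 13. That is one component of size 14.
The largest has 14 vertices.

14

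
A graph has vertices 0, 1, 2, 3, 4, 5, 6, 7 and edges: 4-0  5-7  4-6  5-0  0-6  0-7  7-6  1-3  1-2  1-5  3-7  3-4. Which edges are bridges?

1-2

The edges on the cycle 1-5-7-3-1 are not bridges since each lies on that cycle.
But removing 1-2 disconnects 1 from 2 — this is a bridge.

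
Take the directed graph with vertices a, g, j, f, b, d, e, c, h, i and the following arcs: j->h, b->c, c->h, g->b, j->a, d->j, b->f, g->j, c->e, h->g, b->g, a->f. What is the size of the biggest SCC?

5

{b, c, g, h, j} are all mutually reachable — one SCC of size 5.
{a} is an SCC by itself.
{d} is an SCC by itself.
{f} is an SCC by itself.
{i} is an SCC by itself.
(and 1 more singleton SCC)
The largest has 5 vertices.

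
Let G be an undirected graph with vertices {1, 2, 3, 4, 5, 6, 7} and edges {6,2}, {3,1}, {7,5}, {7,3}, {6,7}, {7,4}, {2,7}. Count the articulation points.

Removing 3 increases the component count from 1 to 2, so 3 is a cut vertex.
Removing 7 increases the component count from 1 to 4, so 7 is a cut vertex.
By contrast removing 2 leaves 1 component; it is not a cut vertex. No other vertex is a cut vertex either.

2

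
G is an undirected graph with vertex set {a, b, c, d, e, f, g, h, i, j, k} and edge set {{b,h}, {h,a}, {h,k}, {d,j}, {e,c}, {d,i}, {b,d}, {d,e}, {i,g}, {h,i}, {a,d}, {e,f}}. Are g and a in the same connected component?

From g we can reach a, b, c, d, e, f, g, h, i, j, k, which includes a.

Yes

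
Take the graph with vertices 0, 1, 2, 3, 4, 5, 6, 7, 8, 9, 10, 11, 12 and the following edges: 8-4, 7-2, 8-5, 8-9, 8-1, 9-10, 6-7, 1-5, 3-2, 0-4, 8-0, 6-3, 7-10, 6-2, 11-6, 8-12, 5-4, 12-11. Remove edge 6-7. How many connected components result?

6 and 7 are still connected via 6-2-7, so the component count stays at 1.

1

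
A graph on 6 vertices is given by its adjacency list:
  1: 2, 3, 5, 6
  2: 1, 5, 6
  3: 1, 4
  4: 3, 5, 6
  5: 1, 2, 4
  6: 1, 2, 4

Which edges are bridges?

The edges on the cycle 4-6-1-5-4 are not bridges since each lies on that cycle.
Every edge lies on some cycle, so there are no bridges.

none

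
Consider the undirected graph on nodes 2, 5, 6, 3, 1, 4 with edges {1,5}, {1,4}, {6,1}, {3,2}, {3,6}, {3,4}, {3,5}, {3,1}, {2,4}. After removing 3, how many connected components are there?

1

With 3 gone, the remaining components are: {1, 2, 4, 5, 6}.
That is 1 component.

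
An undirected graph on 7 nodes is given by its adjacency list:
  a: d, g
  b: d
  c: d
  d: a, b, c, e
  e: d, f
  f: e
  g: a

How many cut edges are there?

6

removing d-a disconnects d from a; removing f-e disconnects f from e; removing g-a disconnects g from a; removing d-b disconnects d from b — these are bridges.
In total 6 edges are bridges.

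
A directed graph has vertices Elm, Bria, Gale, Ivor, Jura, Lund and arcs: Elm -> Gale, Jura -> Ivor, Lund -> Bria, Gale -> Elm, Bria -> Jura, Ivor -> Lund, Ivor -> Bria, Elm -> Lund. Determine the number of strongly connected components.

2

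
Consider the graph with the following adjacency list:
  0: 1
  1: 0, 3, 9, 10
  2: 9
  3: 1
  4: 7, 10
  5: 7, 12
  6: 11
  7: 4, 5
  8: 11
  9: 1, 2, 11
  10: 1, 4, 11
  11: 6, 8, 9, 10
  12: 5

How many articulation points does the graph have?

7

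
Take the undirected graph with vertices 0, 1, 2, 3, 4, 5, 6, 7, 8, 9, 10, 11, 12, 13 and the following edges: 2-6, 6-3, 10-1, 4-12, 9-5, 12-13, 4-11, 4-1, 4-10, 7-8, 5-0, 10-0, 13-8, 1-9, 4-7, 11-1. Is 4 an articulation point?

Yes

Deleting 4 raises the number of components from 2 to 3, so 4 is a cut vertex.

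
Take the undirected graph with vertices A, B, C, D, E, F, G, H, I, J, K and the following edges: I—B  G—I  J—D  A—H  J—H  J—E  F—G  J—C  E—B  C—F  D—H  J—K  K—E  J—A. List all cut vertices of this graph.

J

Removing J increases the component count from 1 to 2, so J is a cut vertex.
By contrast removing B leaves 1 component; it is not a cut vertex. No other vertex is a cut vertex either.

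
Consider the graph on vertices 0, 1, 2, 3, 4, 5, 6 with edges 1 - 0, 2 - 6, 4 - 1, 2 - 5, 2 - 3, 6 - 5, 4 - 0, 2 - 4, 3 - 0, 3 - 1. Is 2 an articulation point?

Yes

Deleting 2 raises the number of components from 1 to 2, so 2 is a cut vertex.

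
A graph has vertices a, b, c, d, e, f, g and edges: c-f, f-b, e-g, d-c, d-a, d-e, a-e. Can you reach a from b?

Yes

From b we can reach a, b, c, d, e, f, g, which includes a.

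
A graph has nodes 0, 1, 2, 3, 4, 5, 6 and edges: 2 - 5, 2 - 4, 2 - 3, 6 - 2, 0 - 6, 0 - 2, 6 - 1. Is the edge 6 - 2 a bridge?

No

After removing 6 - 2, the path 6-0-2 still connects them, so the edge is not a bridge.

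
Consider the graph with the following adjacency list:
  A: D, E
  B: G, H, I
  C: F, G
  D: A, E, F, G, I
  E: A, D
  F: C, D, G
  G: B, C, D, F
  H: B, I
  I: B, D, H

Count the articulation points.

1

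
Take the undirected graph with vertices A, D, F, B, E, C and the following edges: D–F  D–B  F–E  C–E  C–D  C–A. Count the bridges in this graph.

The edges on the cycle C-D-F-E-C are not bridges since each lies on that cycle.
But removing D–B disconnects D from B; removing C–A disconnects C from A — these are bridges.
That makes 2 bridges.

2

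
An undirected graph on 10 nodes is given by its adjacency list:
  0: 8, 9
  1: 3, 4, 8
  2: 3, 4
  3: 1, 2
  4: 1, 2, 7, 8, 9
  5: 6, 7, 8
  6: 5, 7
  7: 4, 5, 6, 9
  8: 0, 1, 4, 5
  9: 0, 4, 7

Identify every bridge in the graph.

The edges on the cycle 2-4-9-0-8-1-3-2 are not bridges since each lies on that cycle.
Every edge lies on some cycle, so there are no bridges.

none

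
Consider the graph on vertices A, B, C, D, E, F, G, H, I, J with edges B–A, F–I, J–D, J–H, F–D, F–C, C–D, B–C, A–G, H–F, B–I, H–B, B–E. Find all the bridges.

A-B, A-G, B-E

The edges on the cycle H-B-I-F-H are not bridges since each lies on that cycle.
But removing E–B disconnects E from B; removing G–A disconnects G from A; removing A–B disconnects A from B — these are bridges.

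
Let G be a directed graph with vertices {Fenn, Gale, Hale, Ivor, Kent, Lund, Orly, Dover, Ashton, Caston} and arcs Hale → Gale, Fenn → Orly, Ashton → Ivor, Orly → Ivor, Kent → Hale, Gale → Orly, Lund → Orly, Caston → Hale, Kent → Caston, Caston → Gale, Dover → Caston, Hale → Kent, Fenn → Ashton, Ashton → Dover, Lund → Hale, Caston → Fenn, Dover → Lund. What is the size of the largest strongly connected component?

7

{Fenn, Hale, Kent, Lund, Dover, Ashton, Caston} are all mutually reachable — one SCC of size 7.
{Gale} is an SCC by itself.
{Ivor} is an SCC by itself.
{Orly} is an SCC by itself.
The largest has 7 vertices.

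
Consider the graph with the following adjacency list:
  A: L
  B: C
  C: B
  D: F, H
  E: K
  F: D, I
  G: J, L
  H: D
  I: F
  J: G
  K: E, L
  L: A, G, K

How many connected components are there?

3

Starting from B we can reach B, C. That is one component of size 2.
Starting from D we can reach D, F, H, I. That is one component of size 4.
Starting from A we can reach A, E, G, J, K, L. That is one component of size 6.
Total: 3 components.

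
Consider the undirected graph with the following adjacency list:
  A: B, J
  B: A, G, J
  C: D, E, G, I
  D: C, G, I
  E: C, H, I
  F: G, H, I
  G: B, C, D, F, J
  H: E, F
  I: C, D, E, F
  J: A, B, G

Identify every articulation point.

G

Removing G increases the component count from 1 to 2, so G is a cut vertex.
By contrast removing A leaves 1 component; it is not a cut vertex. No other vertex is a cut vertex either.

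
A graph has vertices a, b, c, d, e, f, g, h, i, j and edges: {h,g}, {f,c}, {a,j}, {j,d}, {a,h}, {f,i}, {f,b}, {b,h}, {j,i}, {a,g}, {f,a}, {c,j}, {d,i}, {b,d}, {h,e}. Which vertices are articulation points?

Removing h increases the component count from 1 to 2, so h is a cut vertex.
By contrast removing g leaves 1 component; it is not a cut vertex. No other vertex is a cut vertex either.

h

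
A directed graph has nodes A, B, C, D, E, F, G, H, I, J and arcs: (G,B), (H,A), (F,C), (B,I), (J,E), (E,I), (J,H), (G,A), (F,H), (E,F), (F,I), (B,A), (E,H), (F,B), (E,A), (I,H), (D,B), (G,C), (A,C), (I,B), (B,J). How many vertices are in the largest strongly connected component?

5

{B, E, F, I, J} are all mutually reachable — one SCC of size 5.
{H} is an SCC by itself.
{C} is an SCC by itself.
{G} is an SCC by itself.
{D} is an SCC by itself.
(and 1 more singleton SCC)
The largest has 5 vertices.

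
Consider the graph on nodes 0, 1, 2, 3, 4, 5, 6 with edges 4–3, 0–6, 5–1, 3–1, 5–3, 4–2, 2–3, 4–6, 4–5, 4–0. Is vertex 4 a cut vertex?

Yes

Deleting 4 raises the number of components from 1 to 2, so 4 is a cut vertex.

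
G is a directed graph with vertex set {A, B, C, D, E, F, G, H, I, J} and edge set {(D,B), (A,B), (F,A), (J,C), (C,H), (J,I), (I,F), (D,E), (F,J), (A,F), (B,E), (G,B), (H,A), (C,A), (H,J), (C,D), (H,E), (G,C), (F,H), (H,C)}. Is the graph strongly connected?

No

There is no directed path from E to H, so the graph is not strongly connected.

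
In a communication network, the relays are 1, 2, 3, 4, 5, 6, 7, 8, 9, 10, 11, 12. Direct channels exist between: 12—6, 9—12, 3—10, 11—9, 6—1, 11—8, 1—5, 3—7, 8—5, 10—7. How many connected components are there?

4

2 is isolated — a component by itself.
4 is isolated — a component by itself.
Starting from 3 we can reach 3, 7, 10. That is one component of size 3.
Starting from 1 we can reach 1, 5, 6, 8, 9, 11, 12. That is one component of size 7.
Total: 4 components.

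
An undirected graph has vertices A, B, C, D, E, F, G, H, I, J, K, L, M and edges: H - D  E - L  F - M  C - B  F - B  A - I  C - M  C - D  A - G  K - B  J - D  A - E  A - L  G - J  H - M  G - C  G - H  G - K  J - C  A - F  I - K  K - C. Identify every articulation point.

A

Removing A increases the component count from 1 to 2, so A is a cut vertex.
By contrast removing M leaves 1 component; it is not a cut vertex. No other vertex is a cut vertex either.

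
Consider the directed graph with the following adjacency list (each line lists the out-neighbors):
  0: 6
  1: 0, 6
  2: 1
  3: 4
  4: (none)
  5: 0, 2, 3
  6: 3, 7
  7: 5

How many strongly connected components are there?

3

{0, 1, 2, 5, 6, 7} are all mutually reachable — one SCC of size 6.
{3} is an SCC by itself.
{4} is an SCC by itself.
That gives 3 strongly connected components.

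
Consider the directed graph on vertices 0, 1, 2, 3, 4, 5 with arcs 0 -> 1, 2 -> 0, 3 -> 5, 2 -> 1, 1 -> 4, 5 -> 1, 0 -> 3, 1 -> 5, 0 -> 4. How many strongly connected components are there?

5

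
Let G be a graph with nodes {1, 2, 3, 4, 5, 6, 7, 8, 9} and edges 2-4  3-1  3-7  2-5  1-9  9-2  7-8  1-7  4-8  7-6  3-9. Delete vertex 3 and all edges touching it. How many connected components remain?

With 3 gone, the remaining components are: {1, 2, 4, 5, 6, 7, 8, 9}.
That is 1 component.

1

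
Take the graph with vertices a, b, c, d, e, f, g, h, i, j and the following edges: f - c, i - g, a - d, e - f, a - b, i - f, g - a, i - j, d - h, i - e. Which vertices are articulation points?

a, d, f, g, i

Removing a increases the component count from 1 to 3, so a is a cut vertex.
Removing d increases the component count from 1 to 2, so d is a cut vertex.
Removing f increases the component count from 1 to 2, so f is a cut vertex.
Likewise g, i are cut vertices.
By contrast removing b leaves 1 component; it is not a cut vertex. No other vertex is a cut vertex either.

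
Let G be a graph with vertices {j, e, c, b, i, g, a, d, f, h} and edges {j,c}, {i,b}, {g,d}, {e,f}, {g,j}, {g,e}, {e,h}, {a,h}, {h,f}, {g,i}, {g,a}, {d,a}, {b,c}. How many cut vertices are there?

Removing g increases the component count from 1 to 2, so g is a cut vertex.
By contrast removing i leaves 1 component; it is not a cut vertex. No other vertex is a cut vertex either.

1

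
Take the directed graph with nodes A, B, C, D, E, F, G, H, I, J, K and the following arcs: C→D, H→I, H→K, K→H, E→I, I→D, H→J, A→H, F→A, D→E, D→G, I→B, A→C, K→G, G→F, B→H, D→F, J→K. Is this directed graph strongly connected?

Yes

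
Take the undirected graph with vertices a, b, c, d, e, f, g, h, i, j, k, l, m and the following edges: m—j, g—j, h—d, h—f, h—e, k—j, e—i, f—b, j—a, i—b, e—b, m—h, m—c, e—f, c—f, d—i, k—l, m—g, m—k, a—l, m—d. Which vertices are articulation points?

m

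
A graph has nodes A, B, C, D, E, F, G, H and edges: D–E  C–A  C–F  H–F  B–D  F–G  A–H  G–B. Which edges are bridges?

B-D, B-G, D-E, F-G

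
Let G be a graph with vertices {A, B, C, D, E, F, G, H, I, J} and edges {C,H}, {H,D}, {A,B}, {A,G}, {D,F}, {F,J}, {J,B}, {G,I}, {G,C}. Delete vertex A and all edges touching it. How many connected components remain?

2

With A gone, the remaining components are: {E}; {B, C, D, F, G, H, I, J}.
That is 2 components.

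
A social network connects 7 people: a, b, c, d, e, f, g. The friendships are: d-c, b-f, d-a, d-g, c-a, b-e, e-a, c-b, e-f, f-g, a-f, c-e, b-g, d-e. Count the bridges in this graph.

The edges on the cycle c-b-f-e-c are not bridges since each lies on that cycle.
Every edge lies on some cycle, so there are no bridges.

0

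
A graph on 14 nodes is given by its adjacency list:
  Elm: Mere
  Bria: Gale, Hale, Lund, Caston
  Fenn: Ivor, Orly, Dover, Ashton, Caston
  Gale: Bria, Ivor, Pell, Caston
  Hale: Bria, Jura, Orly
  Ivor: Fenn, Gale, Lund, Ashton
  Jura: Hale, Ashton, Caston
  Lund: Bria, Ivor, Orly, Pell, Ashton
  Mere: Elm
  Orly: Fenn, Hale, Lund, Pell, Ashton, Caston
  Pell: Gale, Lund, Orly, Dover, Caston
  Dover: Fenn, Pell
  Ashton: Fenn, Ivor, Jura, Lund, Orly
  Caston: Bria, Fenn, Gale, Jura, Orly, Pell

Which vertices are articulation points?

Removing Ivor, for instance, still leaves 2 components. No single vertex removal increases the component count — the graph has no articulation points.

none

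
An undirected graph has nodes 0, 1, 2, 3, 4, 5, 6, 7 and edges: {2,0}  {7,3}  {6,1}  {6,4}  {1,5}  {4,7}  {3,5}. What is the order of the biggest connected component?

Starting from 0 we can reach 0, 2. That is one component of size 2.
Starting from 1 we can reach 1, 3, 4, 5, 6, 7. That is one component of size 6.
The largest has 6 vertices.

6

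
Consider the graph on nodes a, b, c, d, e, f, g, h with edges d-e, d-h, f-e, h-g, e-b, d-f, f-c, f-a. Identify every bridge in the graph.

a-f, b-e, c-f, d-h, g-h

The edges on the cycle d-f-e-d are not bridges since each lies on that cycle.
But removing h-g disconnects h from g; removing d-h disconnects d from h; removing f-a disconnects f from a; removing f-c disconnects f from c — these are bridges.
In total 5 edges are bridges.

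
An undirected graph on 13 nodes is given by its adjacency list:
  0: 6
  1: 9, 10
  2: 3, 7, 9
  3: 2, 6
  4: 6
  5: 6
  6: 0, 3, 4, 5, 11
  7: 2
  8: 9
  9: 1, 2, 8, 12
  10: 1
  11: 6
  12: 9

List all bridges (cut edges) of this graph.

0-6, 1-10, 1-9, 11-6, 12-9, 2-3, 2-7, 2-9, 3-6, 4-6, 5-6, 8-9

removing 9-2 disconnects 9 from 2; removing 11-6 disconnects 11 from 6; removing 2-3 disconnects 2 from 3; removing 1-9 disconnects 1 from 9 — these are bridges.
In total 12 edges are bridges.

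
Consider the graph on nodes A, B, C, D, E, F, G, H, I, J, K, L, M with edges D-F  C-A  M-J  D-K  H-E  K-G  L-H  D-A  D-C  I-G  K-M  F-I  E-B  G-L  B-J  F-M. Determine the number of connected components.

1

Starting from A we can reach A, B, C, D, E, F, G, H, I, J, K, L, M. That is one component of size 13.
Total: 1 component.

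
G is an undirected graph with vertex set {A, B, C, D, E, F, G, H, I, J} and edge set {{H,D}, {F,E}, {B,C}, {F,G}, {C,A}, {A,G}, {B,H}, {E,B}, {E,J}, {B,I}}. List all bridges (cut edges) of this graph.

The edges on the cycle F-E-B-C-A-G-F are not bridges since each lies on that cycle.
But removing E–J disconnects E from J; removing H–B disconnects H from B; removing B–I disconnects B from I; removing H–D disconnects H from D — these are bridges.

B-H, B-I, D-H, E-J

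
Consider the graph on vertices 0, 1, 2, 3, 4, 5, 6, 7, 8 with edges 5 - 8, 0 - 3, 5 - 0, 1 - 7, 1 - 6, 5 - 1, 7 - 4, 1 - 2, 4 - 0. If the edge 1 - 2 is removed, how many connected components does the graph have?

Before removal there is 1 component.
1 - 2 is a bridge — removing it separates 1's side from 2's side.
After removal: 2 components.

2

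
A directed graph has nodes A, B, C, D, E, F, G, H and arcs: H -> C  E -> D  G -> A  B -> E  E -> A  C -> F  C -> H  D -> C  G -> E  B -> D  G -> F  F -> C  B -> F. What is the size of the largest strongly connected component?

{C, F, H} are all mutually reachable — one SCC of size 3.
{G} is an SCC by itself.
{B} is an SCC by itself.
{A} is an SCC by itself.
{E} is an SCC by itself.
(and 1 more singleton SCC)
The largest has 3 vertices.

3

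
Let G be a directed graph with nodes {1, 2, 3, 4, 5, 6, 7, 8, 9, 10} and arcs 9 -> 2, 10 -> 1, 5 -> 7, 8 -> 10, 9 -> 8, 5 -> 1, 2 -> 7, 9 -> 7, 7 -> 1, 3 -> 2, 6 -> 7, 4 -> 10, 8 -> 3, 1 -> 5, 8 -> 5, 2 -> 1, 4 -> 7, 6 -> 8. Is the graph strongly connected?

No

There is no directed path from 3 to 9, so the graph is not strongly connected.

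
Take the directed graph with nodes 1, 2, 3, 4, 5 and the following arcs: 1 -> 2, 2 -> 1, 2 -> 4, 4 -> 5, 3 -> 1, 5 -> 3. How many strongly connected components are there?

{1, 2, 3, 4, 5} are all mutually reachable — one SCC of size 5.
That gives 1 strongly connected component.

1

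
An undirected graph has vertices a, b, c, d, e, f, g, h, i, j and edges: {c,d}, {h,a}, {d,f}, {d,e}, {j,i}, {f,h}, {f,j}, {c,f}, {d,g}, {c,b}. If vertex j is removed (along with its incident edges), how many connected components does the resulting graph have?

2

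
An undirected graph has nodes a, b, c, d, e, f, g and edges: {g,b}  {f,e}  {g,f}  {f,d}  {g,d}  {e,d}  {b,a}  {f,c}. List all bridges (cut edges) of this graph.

The edges on the cycle g-f-e-d-g are not bridges since each lies on that cycle.
But removing b–g disconnects b from g; removing b–a disconnects b from a; removing f–c disconnects f from c — these are bridges.

a-b, b-g, c-f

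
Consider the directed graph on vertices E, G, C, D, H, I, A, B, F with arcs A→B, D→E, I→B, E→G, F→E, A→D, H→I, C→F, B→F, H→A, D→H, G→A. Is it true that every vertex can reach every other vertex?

There is no directed path from G to C, so the graph is not strongly connected.

No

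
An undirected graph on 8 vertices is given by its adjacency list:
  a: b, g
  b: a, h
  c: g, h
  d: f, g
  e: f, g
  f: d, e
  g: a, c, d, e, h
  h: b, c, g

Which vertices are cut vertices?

g

Removing g increases the component count from 1 to 2, so g is a cut vertex.
By contrast removing d leaves 1 component; it is not a cut vertex. No other vertex is a cut vertex either.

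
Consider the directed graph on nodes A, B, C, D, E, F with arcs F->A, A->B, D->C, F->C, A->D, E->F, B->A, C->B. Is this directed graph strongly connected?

No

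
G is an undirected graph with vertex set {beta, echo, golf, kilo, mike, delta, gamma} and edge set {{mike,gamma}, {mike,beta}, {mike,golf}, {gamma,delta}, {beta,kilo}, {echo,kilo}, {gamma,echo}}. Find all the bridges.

delta-gamma, golf-mike

The edges on the cycle mike-gamma-echo-kilo-beta-mike are not bridges since each lies on that cycle.
But removing golf–mike disconnects golf from mike; removing gamma–delta disconnects gamma from delta — these are bridges.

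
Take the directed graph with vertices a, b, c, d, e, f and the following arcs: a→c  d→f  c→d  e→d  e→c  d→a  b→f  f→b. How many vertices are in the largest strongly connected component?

{a, c, d} are all mutually reachable — one SCC of size 3.
{b, f} are all mutually reachable — one SCC of size 2.
{e} is an SCC by itself.
The largest has 3 vertices.

3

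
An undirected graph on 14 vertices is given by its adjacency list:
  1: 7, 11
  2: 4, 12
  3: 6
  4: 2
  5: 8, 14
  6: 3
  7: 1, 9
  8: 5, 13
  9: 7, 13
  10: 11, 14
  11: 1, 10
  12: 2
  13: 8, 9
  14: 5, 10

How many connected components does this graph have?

Starting from 3 we can reach 3, 6. That is one component of size 2.
Starting from 2 we can reach 2, 4, 12. That is one component of size 3.
Starting from 1 we can reach 1, 5, 7, 8, 9, 10, 11, 13, 14. That is one component of size 9.
Total: 3 components.

3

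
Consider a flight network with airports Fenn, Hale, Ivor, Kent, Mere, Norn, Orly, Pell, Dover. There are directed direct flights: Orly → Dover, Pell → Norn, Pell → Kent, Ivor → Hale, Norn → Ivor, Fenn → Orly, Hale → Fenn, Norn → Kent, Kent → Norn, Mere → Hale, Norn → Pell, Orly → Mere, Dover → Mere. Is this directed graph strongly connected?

No

There is no directed path from Ivor to Kent, so the graph is not strongly connected.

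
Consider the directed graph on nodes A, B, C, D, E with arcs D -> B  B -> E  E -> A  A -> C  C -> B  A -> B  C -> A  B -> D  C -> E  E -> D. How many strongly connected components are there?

1

{A, B, C, D, E} are all mutually reachable — one SCC of size 5.
That gives 1 strongly connected component.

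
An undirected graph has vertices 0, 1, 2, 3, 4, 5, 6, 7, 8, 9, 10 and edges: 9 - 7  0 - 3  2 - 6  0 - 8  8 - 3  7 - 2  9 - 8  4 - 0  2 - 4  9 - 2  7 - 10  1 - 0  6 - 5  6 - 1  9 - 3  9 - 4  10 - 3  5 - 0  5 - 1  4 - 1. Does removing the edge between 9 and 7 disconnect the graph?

After removing 9 - 7, the path 9-2-7 still connects them, so the edge is not a bridge.

No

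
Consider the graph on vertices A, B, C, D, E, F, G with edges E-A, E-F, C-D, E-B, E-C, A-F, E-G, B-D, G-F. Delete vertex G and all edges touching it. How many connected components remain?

1

With G gone, the remaining components are: {A, B, C, D, E, F}.
That is 1 component.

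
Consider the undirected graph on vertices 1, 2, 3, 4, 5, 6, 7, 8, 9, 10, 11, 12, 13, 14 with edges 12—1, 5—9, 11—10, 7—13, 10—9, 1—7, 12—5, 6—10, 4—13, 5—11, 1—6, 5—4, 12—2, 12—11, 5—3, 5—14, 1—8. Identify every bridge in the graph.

1-8, 12-2, 14-5, 3-5

The edges on the cycle 12-5-11-10-6-1-12 are not bridges since each lies on that cycle.
But removing 5—14 disconnects 5 from 14; removing 12—2 disconnects 12 from 2; removing 5—3 disconnects 5 from 3; removing 8—1 disconnects 8 from 1 — these are bridges.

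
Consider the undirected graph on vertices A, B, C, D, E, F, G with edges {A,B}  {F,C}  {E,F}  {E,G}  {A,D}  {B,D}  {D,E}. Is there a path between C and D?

From C we can reach A, B, C, D, E, F, G, which includes D.

Yes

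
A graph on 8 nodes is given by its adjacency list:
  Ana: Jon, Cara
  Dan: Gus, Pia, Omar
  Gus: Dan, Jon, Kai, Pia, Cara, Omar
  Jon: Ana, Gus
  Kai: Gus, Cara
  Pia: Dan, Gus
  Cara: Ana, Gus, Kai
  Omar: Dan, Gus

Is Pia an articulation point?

No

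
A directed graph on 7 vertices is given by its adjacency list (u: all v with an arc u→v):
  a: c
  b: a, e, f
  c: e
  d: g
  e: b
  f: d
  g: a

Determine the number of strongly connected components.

{a, b, c, d, e, f, g} are all mutually reachable — one SCC of size 7.
That gives 1 strongly connected component.

1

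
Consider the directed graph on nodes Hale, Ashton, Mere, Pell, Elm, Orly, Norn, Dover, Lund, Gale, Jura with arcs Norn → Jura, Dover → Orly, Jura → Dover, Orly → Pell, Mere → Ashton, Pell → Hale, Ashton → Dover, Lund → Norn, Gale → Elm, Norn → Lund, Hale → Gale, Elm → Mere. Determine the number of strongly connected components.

{Elm, Gale, Hale, Mere, Orly, Pell, Dover, Ashton} are all mutually reachable — one SCC of size 8.
{Lund, Norn} are all mutually reachable — one SCC of size 2.
{Jura} is an SCC by itself.
That gives 3 strongly connected components.

3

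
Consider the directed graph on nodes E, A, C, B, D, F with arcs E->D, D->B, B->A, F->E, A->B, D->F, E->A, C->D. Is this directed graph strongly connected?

No

There is no directed path from D to C, so the graph is not strongly connected.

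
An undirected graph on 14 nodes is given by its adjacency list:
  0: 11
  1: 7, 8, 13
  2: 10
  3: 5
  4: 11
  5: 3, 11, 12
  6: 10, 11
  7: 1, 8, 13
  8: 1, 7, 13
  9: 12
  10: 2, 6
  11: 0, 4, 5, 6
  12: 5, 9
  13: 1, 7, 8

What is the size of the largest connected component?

10

Starting from 1 we can reach 1, 7, 8, 13. That is one component of size 4.
Starting from 0 we can reach 0, 2, 3, 4, 5, 6, 9, 10, 11, 12. That is one component of size 10.
The largest has 10 vertices.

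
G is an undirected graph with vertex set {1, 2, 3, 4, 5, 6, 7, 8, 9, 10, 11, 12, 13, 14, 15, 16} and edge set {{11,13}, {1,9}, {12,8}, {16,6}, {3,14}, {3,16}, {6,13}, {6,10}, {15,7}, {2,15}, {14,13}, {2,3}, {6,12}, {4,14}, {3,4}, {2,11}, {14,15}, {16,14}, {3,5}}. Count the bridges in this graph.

6

The edges on the cycle 3-4-14-16-3 are not bridges since each lies on that cycle.
But removing 15 - 7 disconnects 15 from 7; removing 12 - 8 disconnects 12 from 8; removing 6 - 12 disconnects 6 from 12; removing 6 - 10 disconnects 6 from 10 — these are bridges.
In total 6 edges are bridges.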